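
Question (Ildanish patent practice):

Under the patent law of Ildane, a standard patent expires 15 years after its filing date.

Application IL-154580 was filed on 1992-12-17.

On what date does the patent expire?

December 17, 2007

Filing date + 15 years → 17 December 2007.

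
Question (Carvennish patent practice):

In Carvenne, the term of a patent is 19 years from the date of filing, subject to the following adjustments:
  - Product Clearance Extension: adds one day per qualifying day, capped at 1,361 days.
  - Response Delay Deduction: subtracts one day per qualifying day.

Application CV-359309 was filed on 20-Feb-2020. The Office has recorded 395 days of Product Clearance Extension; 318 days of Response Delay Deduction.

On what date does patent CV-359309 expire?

May 8, 2039

Base term: filing date + 19 years → 20 February 2039.
Product Clearance Extension: 395 days (within the 1361-day cap) → +395 days → 21 March 2040.
Response Delay Deduction: −318 days → 8 May 2039.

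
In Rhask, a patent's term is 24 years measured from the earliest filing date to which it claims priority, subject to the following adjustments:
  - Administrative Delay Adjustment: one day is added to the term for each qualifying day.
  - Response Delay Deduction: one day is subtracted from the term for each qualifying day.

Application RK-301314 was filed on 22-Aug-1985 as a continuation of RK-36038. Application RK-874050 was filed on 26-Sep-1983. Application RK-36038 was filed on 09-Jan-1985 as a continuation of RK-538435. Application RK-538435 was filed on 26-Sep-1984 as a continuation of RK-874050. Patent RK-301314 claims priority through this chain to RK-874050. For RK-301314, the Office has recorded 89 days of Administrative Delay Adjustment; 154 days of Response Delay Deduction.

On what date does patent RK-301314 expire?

Earliest priority filing: 26 September 1983.
Base term: 26 September 1983 + 24 years → 26 September 2007.
Administrative Delay Adjustment: +89 days → 24 December 2007.
Response Delay Deduction: −154 days → 23 July 2007.

2007-07-23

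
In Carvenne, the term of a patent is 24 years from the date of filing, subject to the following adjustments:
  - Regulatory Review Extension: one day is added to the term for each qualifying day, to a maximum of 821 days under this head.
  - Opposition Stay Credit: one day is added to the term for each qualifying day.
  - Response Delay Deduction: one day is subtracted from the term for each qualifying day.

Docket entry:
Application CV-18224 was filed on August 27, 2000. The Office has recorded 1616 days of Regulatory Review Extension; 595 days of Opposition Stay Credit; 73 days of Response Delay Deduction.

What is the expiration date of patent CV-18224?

Base term: filing date + 24 years → 27 August 2024.
Regulatory Review Extension: 1616 days claimed exceeds the 821-day cap, so +821 days → 26 November 2026.
Opposition Stay Credit: +595 days → 13 July 2028.
Response Delay Deduction: −73 days → 1 May 2028.

2028-05-01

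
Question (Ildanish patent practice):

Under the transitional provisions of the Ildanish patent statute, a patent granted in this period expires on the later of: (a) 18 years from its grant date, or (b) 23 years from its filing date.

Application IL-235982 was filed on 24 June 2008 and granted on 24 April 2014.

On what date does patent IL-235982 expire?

(a) grant + 18 years → 24 April 2032.
(b) filing + 23 years → 24 June 2031.
Later of the two: 24 April 2032.

2032-04-24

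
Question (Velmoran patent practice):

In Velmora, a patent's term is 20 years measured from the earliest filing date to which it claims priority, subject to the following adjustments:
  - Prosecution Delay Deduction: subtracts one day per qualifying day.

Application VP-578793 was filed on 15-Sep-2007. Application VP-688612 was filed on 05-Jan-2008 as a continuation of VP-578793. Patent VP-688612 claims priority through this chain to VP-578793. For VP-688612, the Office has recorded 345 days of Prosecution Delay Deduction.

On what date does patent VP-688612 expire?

2026-10-05

Earliest priority filing: 15 September 2007.
Base term: 15 September 2007 + 20 years → 15 September 2027.
Prosecution Delay Deduction: −345 days → 5 October 2026.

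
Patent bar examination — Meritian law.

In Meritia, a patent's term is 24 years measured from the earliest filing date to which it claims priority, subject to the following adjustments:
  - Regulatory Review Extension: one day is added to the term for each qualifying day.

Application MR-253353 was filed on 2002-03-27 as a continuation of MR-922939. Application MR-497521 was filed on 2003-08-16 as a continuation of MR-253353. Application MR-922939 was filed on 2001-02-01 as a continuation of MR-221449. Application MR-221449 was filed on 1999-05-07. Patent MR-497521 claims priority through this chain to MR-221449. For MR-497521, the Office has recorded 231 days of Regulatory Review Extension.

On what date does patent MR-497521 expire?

Earliest priority filing: 7 May 1999.
Base term: 7 May 1999 + 24 years → 7 May 2023.
Regulatory Review Extension: +231 days → 24 December 2023.

2023-12-24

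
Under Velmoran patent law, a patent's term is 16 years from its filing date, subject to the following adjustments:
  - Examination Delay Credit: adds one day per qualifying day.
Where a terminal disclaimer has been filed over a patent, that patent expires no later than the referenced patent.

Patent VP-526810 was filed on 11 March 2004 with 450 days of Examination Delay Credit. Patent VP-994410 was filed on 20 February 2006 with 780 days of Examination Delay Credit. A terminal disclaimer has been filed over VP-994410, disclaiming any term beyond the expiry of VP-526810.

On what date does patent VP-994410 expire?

Natural term of VP-994410:
  Base: filing + 16 years → 20 February 2022.
  Examination Delay Credit: +780 days → 10 April 2024.
Expiry of referenced patent VP-526810:
  Base: filing + 16 years → 11 March 2020.
  Examination Delay Credit: +450 days → 4 June 2021.
Terminal disclaimer: VP-994410 expires on the earlier of 10 April 2024 and 4 June 2021.

2021-06-04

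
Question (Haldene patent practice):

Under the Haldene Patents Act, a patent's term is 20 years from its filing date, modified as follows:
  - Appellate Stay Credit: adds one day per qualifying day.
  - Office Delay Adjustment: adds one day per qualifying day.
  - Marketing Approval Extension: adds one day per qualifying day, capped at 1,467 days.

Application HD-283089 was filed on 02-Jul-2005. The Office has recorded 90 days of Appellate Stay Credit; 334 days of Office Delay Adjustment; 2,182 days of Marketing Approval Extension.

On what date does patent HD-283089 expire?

Base term: filing date + 20 years → 2 July 2025.
Appellate Stay Credit: +90 days → 30 September 2025.
Office Delay Adjustment: +334 days → 30 August 2026.
Marketing Approval Extension: 2182 days claimed exceeds the 1467-day cap, so +1467 days → 5 September 2030.

2030-09-05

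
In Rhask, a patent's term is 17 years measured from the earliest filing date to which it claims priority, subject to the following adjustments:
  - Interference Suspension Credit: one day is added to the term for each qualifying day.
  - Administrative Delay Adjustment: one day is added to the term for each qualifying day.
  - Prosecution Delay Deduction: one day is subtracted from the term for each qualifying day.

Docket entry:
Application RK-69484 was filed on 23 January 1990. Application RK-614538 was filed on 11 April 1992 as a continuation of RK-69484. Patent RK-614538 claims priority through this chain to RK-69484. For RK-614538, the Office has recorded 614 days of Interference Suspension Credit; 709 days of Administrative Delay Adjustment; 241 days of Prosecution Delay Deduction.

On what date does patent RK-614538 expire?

2010-01-09

Earliest priority filing: 23 January 1990.
Base term: 23 January 1990 + 17 years → 23 January 2007.
Interference Suspension Credit: +614 days → 28 September 2008.
Administrative Delay Adjustment: +709 days → 7 September 2010.
Prosecution Delay Deduction: −241 days → 9 January 2010.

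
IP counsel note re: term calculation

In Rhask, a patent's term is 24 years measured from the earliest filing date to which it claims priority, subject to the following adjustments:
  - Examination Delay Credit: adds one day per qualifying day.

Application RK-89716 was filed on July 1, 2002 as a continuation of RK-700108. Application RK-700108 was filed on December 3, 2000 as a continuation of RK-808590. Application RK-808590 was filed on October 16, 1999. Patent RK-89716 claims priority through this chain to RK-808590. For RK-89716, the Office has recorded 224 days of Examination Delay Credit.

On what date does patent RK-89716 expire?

Earliest priority filing: 16 October 1999.
Base term: 16 October 1999 + 24 years → 16 October 2023.
Examination Delay Credit: +224 days → 27 May 2024.

May 27, 2024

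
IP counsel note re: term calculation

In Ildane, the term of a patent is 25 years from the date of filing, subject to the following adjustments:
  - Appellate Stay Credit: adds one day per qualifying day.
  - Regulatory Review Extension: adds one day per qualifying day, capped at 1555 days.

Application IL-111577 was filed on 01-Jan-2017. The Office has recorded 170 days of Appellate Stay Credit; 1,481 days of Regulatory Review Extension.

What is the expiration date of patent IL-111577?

Base term: filing date + 25 years → 1 January 2042.
Appellate Stay Credit: +170 days → 20 June 2042.
Regulatory Review Extension: 1481 days (within the 1555-day cap) → +1481 days → 10 July 2046.

2046-07-10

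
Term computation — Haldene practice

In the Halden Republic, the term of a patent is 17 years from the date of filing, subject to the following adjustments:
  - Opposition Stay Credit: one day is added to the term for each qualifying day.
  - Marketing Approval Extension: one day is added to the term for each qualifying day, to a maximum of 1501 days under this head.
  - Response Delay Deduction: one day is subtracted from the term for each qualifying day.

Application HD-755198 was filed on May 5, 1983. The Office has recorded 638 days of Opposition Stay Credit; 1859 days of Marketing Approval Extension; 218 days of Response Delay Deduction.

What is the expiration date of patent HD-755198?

Base term: filing date + 17 years → 5 May 2000.
Opposition Stay Credit: +638 days → 2 February 2002.
Marketing Approval Extension: 1859 days claimed exceeds the 1501-day cap, so +1501 days → 14 March 2006.
Response Delay Deduction: −218 days → 8 August 2005.

August 8, 2005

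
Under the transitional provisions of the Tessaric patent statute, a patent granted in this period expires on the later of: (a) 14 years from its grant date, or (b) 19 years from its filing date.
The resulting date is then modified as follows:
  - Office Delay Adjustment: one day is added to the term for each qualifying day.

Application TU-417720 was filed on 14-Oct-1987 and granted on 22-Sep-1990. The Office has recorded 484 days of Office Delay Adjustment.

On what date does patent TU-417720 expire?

(a) grant + 14 years → 22 September 2004.
(b) filing + 19 years → 14 October 2006.
Later of the two: 14 October 2006.
Office Delay Adjustment: +484 days → 10 February 2008.

February 10, 2008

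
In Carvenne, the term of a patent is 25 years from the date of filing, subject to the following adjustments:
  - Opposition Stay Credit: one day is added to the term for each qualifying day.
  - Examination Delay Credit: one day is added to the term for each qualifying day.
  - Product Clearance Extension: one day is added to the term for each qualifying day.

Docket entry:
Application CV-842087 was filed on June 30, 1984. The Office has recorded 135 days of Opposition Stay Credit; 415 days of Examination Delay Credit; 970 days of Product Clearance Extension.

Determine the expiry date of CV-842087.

2013-08-28

Base term: filing date + 25 years → 30 June 2009.
Opposition Stay Credit: +135 days → 12 November 2009.
Examination Delay Credit: +415 days → 1 January 2011.
Product Clearance Extension: +970 days → 28 August 2013.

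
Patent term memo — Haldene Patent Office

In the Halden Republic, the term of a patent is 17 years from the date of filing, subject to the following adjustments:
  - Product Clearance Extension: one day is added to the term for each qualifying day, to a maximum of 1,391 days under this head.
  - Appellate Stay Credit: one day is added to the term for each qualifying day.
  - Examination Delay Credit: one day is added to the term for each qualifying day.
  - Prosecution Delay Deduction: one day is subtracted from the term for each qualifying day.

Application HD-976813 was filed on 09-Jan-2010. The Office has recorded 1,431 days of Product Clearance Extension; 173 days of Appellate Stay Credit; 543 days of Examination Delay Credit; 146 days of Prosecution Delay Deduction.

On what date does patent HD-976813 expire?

May 23, 2032

Base term: filing date + 17 years → 9 January 2027.
Product Clearance Extension: 1431 days claimed exceeds the 1391-day cap, so +1391 days → 31 October 2030.
Appellate Stay Credit: +173 days → 22 April 2031.
Examination Delay Credit: +543 days → 16 October 2032.
Prosecution Delay Deduction: −146 days → 23 May 2032.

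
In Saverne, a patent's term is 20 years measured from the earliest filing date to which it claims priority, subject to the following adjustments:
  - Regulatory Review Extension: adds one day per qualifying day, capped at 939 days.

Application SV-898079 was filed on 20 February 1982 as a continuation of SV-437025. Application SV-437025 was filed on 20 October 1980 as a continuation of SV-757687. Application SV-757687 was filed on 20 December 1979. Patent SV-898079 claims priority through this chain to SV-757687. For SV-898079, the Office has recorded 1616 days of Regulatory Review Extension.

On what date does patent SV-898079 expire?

2002-07-16

Earliest priority filing: 20 December 1979.
Base term: 20 December 1979 + 20 years → 20 December 1999.
Regulatory Review Extension: 1616 days claimed exceeds the 939-day cap, so +939 days → 16 July 2002.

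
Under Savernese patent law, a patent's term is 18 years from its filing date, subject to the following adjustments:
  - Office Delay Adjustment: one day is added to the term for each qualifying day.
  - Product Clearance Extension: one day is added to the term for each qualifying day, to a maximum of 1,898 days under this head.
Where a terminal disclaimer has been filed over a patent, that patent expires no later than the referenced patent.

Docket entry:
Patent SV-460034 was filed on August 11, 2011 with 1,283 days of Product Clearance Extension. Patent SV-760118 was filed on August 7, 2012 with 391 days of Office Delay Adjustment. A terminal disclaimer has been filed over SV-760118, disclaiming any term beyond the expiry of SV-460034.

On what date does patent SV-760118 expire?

Natural term of SV-760118:
  Base: filing + 18 years → 7 August 2030.
  Office Delay Adjustment: +391 days → 2 September 2031.
Expiry of referenced patent SV-460034:
  Base: filing + 18 years → 11 August 2029.
  Product Clearance Extension: 1283 days (within the 1898-day cap) → +1283 days → 14 February 2033.
Terminal disclaimer: SV-760118 expires on the earlier of 2 September 2031 and 14 February 2033.

September 2, 2031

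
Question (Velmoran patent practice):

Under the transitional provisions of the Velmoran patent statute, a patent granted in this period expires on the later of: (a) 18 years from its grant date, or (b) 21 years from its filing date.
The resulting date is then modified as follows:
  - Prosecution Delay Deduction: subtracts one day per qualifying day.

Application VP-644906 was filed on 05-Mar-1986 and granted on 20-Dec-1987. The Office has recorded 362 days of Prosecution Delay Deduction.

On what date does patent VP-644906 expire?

(a) grant + 18 years → 20 December 2005.
(b) filing + 21 years → 5 March 2007.
Later of the two: 5 March 2007.
Prosecution Delay Deduction: −362 days → 8 March 2006.

2006-03-08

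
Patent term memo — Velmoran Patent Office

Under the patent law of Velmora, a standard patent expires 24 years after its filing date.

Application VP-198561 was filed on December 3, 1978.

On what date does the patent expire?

Filing date + 24 years → 3 December 2002.

December 3, 2002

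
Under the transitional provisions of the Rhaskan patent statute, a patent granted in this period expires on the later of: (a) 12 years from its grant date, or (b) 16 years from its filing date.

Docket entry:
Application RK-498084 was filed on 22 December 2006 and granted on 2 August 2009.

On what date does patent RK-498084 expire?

(a) grant + 12 years → 2 August 2021.
(b) filing + 16 years → 22 December 2022.
Later of the two: 22 December 2022.

2022-12-22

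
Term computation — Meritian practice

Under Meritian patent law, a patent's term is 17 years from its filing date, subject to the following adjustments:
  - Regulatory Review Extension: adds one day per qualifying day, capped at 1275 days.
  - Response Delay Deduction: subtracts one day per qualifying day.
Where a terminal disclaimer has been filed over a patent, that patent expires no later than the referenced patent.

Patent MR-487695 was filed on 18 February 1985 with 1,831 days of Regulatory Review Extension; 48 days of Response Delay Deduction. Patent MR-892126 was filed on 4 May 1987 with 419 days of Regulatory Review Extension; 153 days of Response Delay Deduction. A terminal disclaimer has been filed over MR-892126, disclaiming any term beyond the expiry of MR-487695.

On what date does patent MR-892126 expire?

Natural term of MR-892126:
  Base: filing + 17 years → 4 May 2004.
  Regulatory Review Extension: 419 days (within the 1275-day cap) → +419 days → 27 June 2005.
  Response Delay Deduction: −153 days → 25 January 2005.
Expiry of referenced patent MR-487695:
  Base: filing + 17 years → 18 February 2002.
  Regulatory Review Extension: 1831 days claimed exceeds the 1275-day cap, so +1275 days → 16 August 2005.
  Response Delay Deduction: −48 days → 29 June 2005.
Terminal disclaimer: MR-892126 expires on the earlier of 25 January 2005 and 29 June 2005.

2005-01-25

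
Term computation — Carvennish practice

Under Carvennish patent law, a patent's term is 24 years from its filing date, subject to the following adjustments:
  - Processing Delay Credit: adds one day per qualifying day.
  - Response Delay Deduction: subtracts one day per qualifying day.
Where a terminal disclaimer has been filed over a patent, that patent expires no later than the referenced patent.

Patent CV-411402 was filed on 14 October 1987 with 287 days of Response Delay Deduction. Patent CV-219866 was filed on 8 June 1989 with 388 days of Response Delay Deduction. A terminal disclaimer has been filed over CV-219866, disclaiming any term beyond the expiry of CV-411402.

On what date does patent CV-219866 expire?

Natural term of CV-219866:
  Base: filing + 24 years → 8 June 2013.
  Response Delay Deduction: −388 days → 16 May 2012.
Expiry of referenced patent CV-411402:
  Base: filing + 24 years → 14 October 2011.
  Response Delay Deduction: −287 days → 31 December 2010.
Terminal disclaimer: CV-219866 expires on the earlier of 16 May 2012 and 31 December 2010.

December 31, 2010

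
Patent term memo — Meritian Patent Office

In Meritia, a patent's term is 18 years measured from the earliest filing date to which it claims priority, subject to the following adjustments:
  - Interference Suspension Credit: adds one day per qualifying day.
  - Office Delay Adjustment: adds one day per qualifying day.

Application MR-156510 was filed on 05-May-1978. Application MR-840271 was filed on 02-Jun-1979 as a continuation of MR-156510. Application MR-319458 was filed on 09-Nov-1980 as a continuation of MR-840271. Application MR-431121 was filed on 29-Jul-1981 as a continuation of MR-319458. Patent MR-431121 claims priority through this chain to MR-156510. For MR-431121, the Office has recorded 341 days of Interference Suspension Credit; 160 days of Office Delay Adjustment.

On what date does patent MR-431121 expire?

1997-09-18

Earliest priority filing: 5 May 1978.
Base term: 5 May 1978 + 18 years → 5 May 1996.
Interference Suspension Credit: +341 days → 11 April 1997.
Office Delay Adjustment: +160 days → 18 September 1997.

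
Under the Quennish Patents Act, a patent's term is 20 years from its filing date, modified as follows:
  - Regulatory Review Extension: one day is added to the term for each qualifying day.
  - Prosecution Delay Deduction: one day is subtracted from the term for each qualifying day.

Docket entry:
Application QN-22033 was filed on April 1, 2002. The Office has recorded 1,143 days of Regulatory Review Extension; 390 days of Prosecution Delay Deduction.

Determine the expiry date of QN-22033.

2024-04-23

Base term: filing date + 20 years → 1 April 2022.
Regulatory Review Extension: +1143 days → 18 May 2025.
Prosecution Delay Deduction: −390 days → 23 April 2024.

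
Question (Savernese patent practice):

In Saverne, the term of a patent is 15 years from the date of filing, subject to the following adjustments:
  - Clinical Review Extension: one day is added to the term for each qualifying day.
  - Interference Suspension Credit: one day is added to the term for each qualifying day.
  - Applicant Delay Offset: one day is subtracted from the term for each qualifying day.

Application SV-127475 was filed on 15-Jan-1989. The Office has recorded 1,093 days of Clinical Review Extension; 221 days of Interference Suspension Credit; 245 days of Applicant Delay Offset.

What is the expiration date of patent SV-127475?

Base term: filing date + 15 years → 15 January 2004.
Clinical Review Extension: +1093 days → 12 January 2007.
Interference Suspension Credit: +221 days → 21 August 2007.
Applicant Delay Offset: −245 days → 19 December 2006.

2006-12-19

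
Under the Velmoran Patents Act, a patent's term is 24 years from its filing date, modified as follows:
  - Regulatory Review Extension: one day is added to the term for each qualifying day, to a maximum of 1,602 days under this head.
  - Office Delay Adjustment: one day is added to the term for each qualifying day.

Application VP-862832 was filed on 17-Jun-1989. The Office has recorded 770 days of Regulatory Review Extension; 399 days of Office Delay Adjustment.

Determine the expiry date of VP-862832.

2016-08-29

Base term: filing date + 24 years → 17 June 2013.
Regulatory Review Extension: 770 days (within the 1602-day cap) → +770 days → 27 July 2015.
Office Delay Adjustment: +399 days → 29 August 2016.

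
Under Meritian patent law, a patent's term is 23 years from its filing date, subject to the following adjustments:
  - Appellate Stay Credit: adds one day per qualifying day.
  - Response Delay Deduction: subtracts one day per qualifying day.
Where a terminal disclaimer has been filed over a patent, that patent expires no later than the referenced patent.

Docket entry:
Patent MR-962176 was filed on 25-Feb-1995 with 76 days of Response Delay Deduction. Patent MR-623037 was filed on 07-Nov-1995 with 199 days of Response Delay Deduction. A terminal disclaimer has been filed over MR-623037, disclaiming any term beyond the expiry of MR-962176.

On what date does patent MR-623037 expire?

Natural term of MR-623037:
  Base: filing + 23 years → 7 November 2018.
  Response Delay Deduction: −199 days → 22 April 2018.
Expiry of referenced patent MR-962176:
  Base: filing + 23 years → 25 February 2018.
  Response Delay Deduction: −76 days → 11 December 2017.
Terminal disclaimer: MR-623037 expires on the earlier of 22 April 2018 and 11 December 2017.

December 11, 2017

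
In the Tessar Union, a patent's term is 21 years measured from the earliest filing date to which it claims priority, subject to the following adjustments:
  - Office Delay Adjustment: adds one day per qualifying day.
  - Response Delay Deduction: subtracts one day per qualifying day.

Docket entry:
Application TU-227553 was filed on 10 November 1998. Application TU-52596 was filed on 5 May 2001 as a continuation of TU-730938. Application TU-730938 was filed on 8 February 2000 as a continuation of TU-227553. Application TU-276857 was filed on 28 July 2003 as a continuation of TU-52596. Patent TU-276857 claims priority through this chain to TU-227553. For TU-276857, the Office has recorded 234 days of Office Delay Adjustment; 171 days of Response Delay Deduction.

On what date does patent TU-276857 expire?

2020-01-12

Earliest priority filing: 10 November 1998.
Base term: 10 November 1998 + 21 years → 10 November 2019.
Office Delay Adjustment: +234 days → 1 July 2020.
Response Delay Deduction: −171 days → 12 January 2020.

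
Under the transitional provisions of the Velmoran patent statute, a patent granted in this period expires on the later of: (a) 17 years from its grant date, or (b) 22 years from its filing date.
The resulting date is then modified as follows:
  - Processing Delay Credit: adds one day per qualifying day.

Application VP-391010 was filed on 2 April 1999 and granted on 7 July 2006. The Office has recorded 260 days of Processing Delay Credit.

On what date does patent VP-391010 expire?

(a) grant + 17 years → 7 July 2023.
(b) filing + 22 years → 2 April 2021.
Later of the two: 7 July 2023.
Processing Delay Credit: +260 days → 23 March 2024.

March 23, 2024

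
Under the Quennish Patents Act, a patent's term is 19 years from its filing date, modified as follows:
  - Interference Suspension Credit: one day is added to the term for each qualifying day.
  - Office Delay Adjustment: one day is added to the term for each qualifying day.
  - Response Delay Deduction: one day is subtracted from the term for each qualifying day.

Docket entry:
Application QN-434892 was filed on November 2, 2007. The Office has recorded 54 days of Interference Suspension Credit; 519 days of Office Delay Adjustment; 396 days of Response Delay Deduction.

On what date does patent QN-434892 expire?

April 28, 2027

Base term: filing date + 19 years → 2 November 2026.
Interference Suspension Credit: +54 days → 26 December 2026.
Office Delay Adjustment: +519 days → 28 May 2028.
Response Delay Deduction: −396 days → 28 April 2027.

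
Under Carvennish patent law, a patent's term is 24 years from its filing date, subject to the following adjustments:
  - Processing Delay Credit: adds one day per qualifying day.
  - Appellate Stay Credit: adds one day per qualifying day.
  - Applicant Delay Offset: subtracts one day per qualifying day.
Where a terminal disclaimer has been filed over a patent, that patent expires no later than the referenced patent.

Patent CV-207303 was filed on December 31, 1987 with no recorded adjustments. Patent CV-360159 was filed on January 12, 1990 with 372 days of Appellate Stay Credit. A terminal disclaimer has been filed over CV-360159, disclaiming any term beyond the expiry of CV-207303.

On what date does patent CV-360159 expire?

2011-12-31

Natural term of CV-360159:
  Base: filing + 24 years → 12 January 2014.
  Appellate Stay Credit: +372 days → 19 January 2015.
Expiry of referenced patent CV-207303:
  Base: filing + 24 years → 31 December 2011.
Terminal disclaimer: CV-360159 expires on the earlier of 19 January 2015 and 31 December 2011.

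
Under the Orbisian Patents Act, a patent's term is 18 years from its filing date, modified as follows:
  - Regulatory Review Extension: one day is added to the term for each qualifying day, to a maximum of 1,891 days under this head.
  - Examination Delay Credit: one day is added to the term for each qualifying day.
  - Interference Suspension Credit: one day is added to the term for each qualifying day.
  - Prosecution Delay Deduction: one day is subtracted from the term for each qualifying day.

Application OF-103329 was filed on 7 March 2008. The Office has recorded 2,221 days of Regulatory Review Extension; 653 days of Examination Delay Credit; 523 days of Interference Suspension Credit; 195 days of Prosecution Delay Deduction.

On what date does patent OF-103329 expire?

Base term: filing date + 18 years → 7 March 2026.
Regulatory Review Extension: 2221 days claimed exceeds the 1891-day cap, so +1891 days → 11 May 2031.
Examination Delay Credit: +653 days → 22 February 2033.
Interference Suspension Credit: +523 days → 30 July 2034.
Prosecution Delay Deduction: −195 days → 16 January 2034.

2034-01-16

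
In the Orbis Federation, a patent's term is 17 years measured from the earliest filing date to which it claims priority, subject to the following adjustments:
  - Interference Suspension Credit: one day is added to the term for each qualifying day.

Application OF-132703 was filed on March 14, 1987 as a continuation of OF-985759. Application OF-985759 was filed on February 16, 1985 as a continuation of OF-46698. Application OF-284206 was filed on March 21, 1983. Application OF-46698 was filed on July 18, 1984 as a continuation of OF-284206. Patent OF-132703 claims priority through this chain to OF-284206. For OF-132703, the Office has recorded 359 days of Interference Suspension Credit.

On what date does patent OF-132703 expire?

Earliest priority filing: 21 March 1983.
Base term: 21 March 1983 + 17 years → 21 March 2000.
Interference Suspension Credit: +359 days → 15 March 2001.

2001-03-15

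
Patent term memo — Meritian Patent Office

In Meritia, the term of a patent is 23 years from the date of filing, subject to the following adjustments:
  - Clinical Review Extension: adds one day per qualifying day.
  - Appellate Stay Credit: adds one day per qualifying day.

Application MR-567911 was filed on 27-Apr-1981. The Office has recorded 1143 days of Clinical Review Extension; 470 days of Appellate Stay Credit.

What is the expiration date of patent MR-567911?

Base term: filing date + 23 years → 27 April 2004.
Clinical Review Extension: +1143 days → 14 June 2007.
Appellate Stay Credit: +470 days → 26 September 2008.

September 26, 2008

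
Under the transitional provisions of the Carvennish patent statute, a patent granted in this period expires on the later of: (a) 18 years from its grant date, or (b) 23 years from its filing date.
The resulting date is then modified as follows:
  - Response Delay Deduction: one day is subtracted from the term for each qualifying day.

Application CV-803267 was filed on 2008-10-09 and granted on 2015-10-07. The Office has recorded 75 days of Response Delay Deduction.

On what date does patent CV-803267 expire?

2033-07-24

(a) grant + 18 years → 7 October 2033.
(b) filing + 23 years → 9 October 2031.
Later of the two: 7 October 2033.
Response Delay Deduction: −75 days → 24 July 2033.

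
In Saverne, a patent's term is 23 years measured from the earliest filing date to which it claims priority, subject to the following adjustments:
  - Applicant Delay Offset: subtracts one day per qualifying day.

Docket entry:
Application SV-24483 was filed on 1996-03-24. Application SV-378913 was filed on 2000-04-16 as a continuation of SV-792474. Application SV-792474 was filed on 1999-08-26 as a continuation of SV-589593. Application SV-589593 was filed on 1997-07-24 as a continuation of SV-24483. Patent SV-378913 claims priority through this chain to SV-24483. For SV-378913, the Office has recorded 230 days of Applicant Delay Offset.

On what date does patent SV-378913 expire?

Earliest priority filing: 24 March 1996.
Base term: 24 March 1996 + 23 years → 24 March 2019.
Applicant Delay Offset: −230 days → 6 August 2018.

August 6, 2018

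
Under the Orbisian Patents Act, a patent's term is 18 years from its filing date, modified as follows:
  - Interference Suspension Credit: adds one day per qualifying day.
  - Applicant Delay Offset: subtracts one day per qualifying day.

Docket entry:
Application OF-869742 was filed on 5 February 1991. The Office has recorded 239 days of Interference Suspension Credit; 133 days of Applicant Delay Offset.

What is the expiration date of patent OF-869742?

May 22, 2009

Base term: filing date + 18 years → 5 February 2009.
Interference Suspension Credit: +239 days → 2 October 2009.
Applicant Delay Offset: −133 days → 22 May 2009.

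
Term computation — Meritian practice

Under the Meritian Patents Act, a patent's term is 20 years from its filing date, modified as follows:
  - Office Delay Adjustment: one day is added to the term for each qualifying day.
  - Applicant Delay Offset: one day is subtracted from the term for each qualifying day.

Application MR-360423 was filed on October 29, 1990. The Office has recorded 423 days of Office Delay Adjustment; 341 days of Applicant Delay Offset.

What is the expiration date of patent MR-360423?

Base term: filing date + 20 years → 29 October 2010.
Office Delay Adjustment: +423 days → 26 December 2011.
Applicant Delay Offset: −341 days → 19 January 2011.

2011-01-19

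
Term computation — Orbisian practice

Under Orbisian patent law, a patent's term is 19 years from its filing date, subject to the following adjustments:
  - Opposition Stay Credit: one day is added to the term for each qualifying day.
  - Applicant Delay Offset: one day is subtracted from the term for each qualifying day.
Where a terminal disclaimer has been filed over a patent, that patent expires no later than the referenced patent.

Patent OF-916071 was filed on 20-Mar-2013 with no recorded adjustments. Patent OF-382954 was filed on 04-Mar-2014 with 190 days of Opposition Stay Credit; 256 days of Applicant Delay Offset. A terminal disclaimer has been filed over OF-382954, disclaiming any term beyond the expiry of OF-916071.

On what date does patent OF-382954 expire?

Natural term of OF-382954:
  Base: filing + 19 years → 4 March 2033.
  Opposition Stay Credit: +190 days → 10 September 2033.
  Applicant Delay Offset: −256 days → 28 December 2032.
Expiry of referenced patent OF-916071:
  Base: filing + 19 years → 20 March 2032.
Terminal disclaimer: OF-382954 expires on the earlier of 28 December 2032 and 20 March 2032.

March 20, 2032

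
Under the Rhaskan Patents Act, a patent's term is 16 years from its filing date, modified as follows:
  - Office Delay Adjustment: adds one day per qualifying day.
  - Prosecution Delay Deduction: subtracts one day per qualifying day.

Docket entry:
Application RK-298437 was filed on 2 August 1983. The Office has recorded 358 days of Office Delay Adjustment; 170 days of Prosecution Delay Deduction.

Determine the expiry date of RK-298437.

Base term: filing date + 16 years → 2 August 1999.
Office Delay Adjustment: +358 days → 25 July 2000.
Prosecution Delay Deduction: −170 days → 6 February 2000.

2000-02-06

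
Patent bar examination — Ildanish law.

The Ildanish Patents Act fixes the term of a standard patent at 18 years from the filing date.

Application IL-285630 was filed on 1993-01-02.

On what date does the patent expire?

January 2, 2011

Filing date + 18 years → 2 January 2011.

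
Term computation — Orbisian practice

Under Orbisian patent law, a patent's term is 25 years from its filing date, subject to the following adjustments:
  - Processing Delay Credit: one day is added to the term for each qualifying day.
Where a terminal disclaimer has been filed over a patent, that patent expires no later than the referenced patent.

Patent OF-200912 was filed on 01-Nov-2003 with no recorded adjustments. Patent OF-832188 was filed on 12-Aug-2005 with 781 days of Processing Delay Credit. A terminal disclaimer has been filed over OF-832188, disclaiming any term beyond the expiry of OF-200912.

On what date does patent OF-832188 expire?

2028-11-01

Natural term of OF-832188:
  Base: filing + 25 years → 12 August 2030.
  Processing Delay Credit: +781 days → 1 October 2032.
Expiry of referenced patent OF-200912:
  Base: filing + 25 years → 1 November 2028.
Terminal disclaimer: OF-832188 expires on the earlier of 1 October 2032 and 1 November 2028.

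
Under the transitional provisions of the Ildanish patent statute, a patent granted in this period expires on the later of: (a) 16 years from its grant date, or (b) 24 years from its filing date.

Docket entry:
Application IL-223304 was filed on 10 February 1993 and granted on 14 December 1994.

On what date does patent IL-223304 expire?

2017-02-10

(a) grant + 16 years → 14 December 2010.
(b) filing + 24 years → 10 February 2017.
Later of the two: 10 February 2017.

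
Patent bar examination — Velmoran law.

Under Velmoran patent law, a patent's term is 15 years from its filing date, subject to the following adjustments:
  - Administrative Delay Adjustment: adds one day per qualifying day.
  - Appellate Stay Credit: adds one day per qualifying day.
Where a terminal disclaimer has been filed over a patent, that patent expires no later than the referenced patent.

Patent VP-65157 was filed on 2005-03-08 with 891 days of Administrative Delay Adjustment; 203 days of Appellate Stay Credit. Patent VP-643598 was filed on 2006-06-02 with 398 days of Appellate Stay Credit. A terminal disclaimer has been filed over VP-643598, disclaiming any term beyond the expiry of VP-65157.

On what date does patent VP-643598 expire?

July 5, 2022

Natural term of VP-643598:
  Base: filing + 15 years → 2 June 2021.
  Appellate Stay Credit: +398 days → 5 July 2022.
Expiry of referenced patent VP-65157:
  Base: filing + 15 years → 8 March 2020.
  Administrative Delay Adjustment: +891 days → 16 August 2022.
  Appellate Stay Credit: +203 days → 7 March 2023.
Terminal disclaimer: VP-643598 expires on the earlier of 5 July 2022 and 7 March 2023.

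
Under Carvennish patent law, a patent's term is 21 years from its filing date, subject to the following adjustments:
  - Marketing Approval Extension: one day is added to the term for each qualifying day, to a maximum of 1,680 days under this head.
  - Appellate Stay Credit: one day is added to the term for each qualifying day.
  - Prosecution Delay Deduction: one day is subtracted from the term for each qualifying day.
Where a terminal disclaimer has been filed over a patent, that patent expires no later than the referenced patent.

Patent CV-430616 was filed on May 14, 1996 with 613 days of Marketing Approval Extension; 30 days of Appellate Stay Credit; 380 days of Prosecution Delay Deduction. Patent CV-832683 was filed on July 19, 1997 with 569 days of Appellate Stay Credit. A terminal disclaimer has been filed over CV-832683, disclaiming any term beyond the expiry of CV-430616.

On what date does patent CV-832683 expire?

Natural term of CV-832683:
  Base: filing + 21 years → 19 July 2018.
  Appellate Stay Credit: +569 days → 8 February 2020.
Expiry of referenced patent CV-430616:
  Base: filing + 21 years → 14 May 2017.
  Marketing Approval Extension: 613 days (within the 1680-day cap) → +613 days → 17 January 2019.
  Appellate Stay Credit: +30 days → 16 February 2019.
  Prosecution Delay Deduction: −380 days → 1 February 2018.
Terminal disclaimer: CV-832683 expires on the earlier of 8 February 2020 and 1 February 2018.

February 1, 2018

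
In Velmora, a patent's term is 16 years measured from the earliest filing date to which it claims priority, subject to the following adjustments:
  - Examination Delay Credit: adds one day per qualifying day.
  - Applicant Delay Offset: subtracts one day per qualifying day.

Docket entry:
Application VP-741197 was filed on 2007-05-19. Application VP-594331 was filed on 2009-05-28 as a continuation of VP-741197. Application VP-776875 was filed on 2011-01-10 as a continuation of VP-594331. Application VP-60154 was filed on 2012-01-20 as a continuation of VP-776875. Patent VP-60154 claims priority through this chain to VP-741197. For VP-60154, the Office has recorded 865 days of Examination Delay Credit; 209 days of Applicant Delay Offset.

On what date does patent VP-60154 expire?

2025-03-05

Earliest priority filing: 19 May 2007.
Base term: 19 May 2007 + 16 years → 19 May 2023.
Examination Delay Credit: +865 days → 30 September 2025.
Applicant Delay Offset: −209 days → 5 March 2025.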